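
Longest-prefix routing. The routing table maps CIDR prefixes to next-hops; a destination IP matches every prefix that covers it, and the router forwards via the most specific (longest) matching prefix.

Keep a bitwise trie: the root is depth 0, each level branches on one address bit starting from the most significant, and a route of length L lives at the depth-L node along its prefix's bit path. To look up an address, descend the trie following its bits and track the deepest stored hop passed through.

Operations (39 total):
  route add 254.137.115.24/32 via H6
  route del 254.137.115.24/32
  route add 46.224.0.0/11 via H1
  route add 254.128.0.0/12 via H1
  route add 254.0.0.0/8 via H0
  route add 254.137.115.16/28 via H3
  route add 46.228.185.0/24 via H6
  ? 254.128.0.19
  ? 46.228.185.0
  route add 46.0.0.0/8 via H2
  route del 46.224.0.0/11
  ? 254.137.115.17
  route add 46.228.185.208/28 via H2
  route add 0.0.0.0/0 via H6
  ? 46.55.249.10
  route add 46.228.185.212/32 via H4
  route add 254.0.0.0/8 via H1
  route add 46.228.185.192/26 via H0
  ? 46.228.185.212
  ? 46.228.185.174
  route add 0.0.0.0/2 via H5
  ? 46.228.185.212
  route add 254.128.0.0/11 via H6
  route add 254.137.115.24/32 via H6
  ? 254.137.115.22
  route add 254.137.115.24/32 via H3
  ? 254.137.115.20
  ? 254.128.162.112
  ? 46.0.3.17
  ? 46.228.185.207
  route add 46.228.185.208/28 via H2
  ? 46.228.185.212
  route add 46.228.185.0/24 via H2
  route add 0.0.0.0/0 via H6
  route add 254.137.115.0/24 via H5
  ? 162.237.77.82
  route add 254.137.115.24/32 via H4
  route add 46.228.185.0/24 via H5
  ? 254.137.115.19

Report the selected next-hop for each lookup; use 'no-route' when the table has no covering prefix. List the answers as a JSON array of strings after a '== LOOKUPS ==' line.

Trace:
  + 254.137.115.24/32 (H6) depth=32
  - 254.137.115.24/32 clear@32
  + 46.224.0.0/11 (H1) depth=11
  + 254.128.0.0/12 (H1) depth=12
  + 254.0.0.0/8 (H0) depth=8
  + 254.137.115.16/28 (H3) depth=28
  + 46.228.185.0/24 (H6) depth=24
  lookup 254.128.0.19: bits 111111101000 walk d0:-→d1:-→d2:-→d3:-→d4:-→d5:-→d6:-→d7:-→d8:H0→d9:-→d10:-→d11:-→d12:H1 -> H1
  lookup 46.228.185.0: bits 001011101110010010111001 walk d0:-→d1:-→d2:-→d3:-→d4:-→d5:-→d6:-→d7:-→d8:-→d9:-→d10:-→d11:H1→d12:-→d13:-→d14:-→d15:-→d16:-→d17:-→d18:-→d19:-→d20:-→d21:-→d22:-→d23:-→d24:H6 -> H6
  + 46.0.0.0/8 (H2) depth=8
  - 46.224.0.0/11 clear@11
  lookup 254.137.115.17: bits 1111111010001001011100110001 walk d0:-→d1:-→d2:-→d3:-→d4:-→d5:-→d6:-→d7:-→d8:H0→d9:-→d10:-→d11:-→d12:H1→d13:-→d14:-→d15:-→d16:-→d17:-→d18:-→d19:-→d20:-→d21:-→d22:-→d23:-→d24:-→d25:-→d26:-→d27:-→d28:H3 -> H3
  + 46.228.185.208/28 (H2) depth=28
  + 0.0.0.0/0 (H6) depth=0
  lookup 46.55.249.10: bits 00101110 walk d0:H6→d1:-→d2:-→d3:-→d4:-→d5:-→d6:-→d7:-→d8:H2 -> H2
  + 46.228.185.212/32 (H4) depth=32
  + 254.0.0.0/8 (H1) depth=8
  + 46.228.185.192/26 (H0) depth=26
  lookup 46.228.185.212: bits 00101110111001001011100111010100 walk d0:H6→d1:-→d2:-→d3:-→d4:-→d5:-→d6:-→d7:-→d8:H2→d9:-→d10:-→d11:-→d12:-→d13:-→d14:-→d15:-→d16:-→d17:-→d18:-→d19:-→d20:-→d21:-→d22:-→d23:-→d24:H6→d25:-→d26:H0→d27:-→d28:H2→d29:-→d30:-→d31:-→d32:H4 -> H4
  lookup 46.228.185.174: bits 0010111011100100101110011 walk d0:H6→d1:-→d2:-→d3:-→d4:-→d5:-→d6:-→d7:-→d8:H2→d9:-→d10:-→d11:-→d12:-→d13:-→d14:-→d15:-→d16:-→d17:-→d18:-→d19:-→d20:-→d21:-→d22:-→d23:-→d24:H6→d25:- -> H6
  + 0.0.0.0/2 (H5) depth=2
  lookup 46.228.185.212: bits 00101110111001001011100111010100 walk d0:H6→d1:-→d2:H5→d3:-→d4:-→d5:-→d6:-→d7:-→d8:H2→d9:-→d10:-→d11:-→d12:-→d13:-→d14:-→d15:-→d16:-→d17:-→d18:-→d19:-→d20:-→d21:-→d22:-→d23:-→d24:H6→d25:-→d26:H0→d27:-→d28:H2→d29:-→d30:-→d31:-→d32:H4 -> H4
  + 254.128.0.0/11 (H6) depth=11
  + 254.137.115.24/32 (H6) depth=32
  lookup 254.137.115.22: bits 1111111010001001011100110001 walk d0:H6→d1:-→d2:-→d3:-→d4:-→d5:-→d6:-→d7:-→d8:H1→d9:-→d10:-→d11:H6→d12:H1→d13:-→d14:-→d15:-→d16:-→d17:-→d18:-→d19:-→d20:-→d21:-→d22:-→d23:-→d24:-→d25:-→d26:-→d27:-→d28:H3 -> H3
  + 254.137.115.24/32 (H3) depth=32
  lookup 254.137.115.20: bits 1111111010001001011100110001 walk d0:H6→d1:-→d2:-→d3:-→d4:-→d5:-→d6:-→d7:-→d8:H1→d9:-→d10:-→d11:H6→d12:H1→d13:-→d14:-→d15:-→d16:-→d17:-→d18:-→d19:-→d20:-→d21:-→d22:-→d23:-→d24:-→d25:-→d26:-→d27:-→d28:H3 -> H3
  lookup 254.128.162.112: bits 111111101000 walk d0:H6→d1:-→d2:-→d3:-→d4:-→d5:-→d6:-→d7:-→d8:H1→d9:-→d10:-→d11:H6→d12:H1 -> H1
  lookup 46.0.3.17: bits 00101110 walk d0:H6→d1:-→d2:H5→d3:-→d4:-→d5:-→d6:-→d7:-→d8:H2 -> H2
  lookup 46.228.185.207: bits 001011101110010010111001110 walk d0:H6→d1:-→d2:H5→d3:-→d4:-→d5:-→d6:-→d7:-→d8:H2→d9:-→d10:-→d11:-→d12:-→d13:-→d14:-→d15:-→d16:-→d17:-→d18:-→d19:-→d20:-→d21:-→d22:-→d23:-→d24:H6→d25:-→d26:H0→d27:- -> H0
  + 46.228.185.208/28 (H2) depth=28
  lookup 46.228.185.212: bits 00101110111001001011100111010100 walk d0:H6→d1:-→d2:H5→d3:-→d4:-→d5:-→d6:-→d7:-→d8:H2→d9:-→d10:-→d11:-→d12:-→d13:-→d14:-→d15:-→d16:-→d17:-→d18:-→d19:-→d20:-→d21:-→d22:-→d23:-→d24:H6→d25:-→d26:H0→d27:-→d28:H2→d29:-→d30:-→d31:-→d32:H4 -> H4
  + 46.228.185.0/24 (H2) depth=24
  + 0.0.0.0/0 (H6) depth=0
  + 254.137.115.0/24 (H5) depth=24
  lookup 162.237.77.82: bits 1 walk d0:H6→d1:- -> H6
  + 254.137.115.24/32 (H4) depth=32
  + 46.228.185.0/24 (H5) depth=24
  lookup 254.137.115.19: bits 1111111010001001011100110001 walk d0:H6→d1:-→d2:-→d3:-→d4:-→d5:-→d6:-→d7:-→d8:H1→d9:-→d10:-→d11:H6→d12:H1→d13:-→d14:-→d15:-→d16:-→d17:-→d18:-→d19:-→d20:-→d21:-→d22:-→d23:-→d24:H5→d25:-→d26:-→d27:-→d28:H3 -> H3

== LOOKUPS ==
["H1","H6","H3","H2","H4","H6","H4","H3","H3","H1","H2","H0","H4","H6","H3"]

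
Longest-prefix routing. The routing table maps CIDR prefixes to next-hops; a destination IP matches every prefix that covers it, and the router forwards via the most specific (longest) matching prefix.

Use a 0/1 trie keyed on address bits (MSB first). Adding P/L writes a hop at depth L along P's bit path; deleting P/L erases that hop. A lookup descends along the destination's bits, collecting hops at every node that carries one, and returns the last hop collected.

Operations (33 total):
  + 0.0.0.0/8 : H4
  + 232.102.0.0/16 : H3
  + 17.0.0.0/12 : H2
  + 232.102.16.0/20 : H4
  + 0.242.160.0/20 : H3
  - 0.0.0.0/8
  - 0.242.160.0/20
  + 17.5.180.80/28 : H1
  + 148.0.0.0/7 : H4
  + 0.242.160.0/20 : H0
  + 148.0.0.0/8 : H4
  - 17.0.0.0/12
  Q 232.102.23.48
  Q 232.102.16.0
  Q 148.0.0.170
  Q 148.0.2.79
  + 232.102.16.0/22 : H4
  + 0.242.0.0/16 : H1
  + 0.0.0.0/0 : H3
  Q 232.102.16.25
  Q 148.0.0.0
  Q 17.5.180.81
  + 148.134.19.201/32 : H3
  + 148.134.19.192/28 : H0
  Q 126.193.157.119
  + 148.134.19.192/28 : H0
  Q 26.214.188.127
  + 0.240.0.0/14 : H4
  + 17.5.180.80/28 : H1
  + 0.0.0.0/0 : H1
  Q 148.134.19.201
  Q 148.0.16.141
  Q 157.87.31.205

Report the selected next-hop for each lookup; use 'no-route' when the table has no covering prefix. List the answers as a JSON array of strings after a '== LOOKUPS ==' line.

Trace:
  + 0.0.0.0/8 (H4) depth=8
  + 232.102.0.0/16 (H3) depth=16
  + 17.0.0.0/12 (H2) depth=12
  + 232.102.16.0/20 (H4) depth=20
  + 0.242.160.0/20 (H3) depth=20
  - 0.0.0.0/8 clear@8
  - 0.242.160.0/20 clear@20
  + 17.5.180.80/28 (H1) depth=28
  + 148.0.0.0/7 (H4) depth=7
  + 0.242.160.0/20 (H0) depth=20
  + 148.0.0.0/8 (H4) depth=8
  - 17.0.0.0/12 clear@12
  ? 232.102.23.48  path d0:-→d1:-→d2:-→d3:-→d4:-→d5:-→d6:-→d7:-→d8:-→d9:-→d10:-→d11:-→d12:-→d13:-→d14:-→d15:-→d16:H3→d17:-→d18:-→d19:-→d20:H4  best=H4
  ? 232.102.16.0  path d0:-→d1:-→d2:-→d3:-→d4:-→d5:-→d6:-→d7:-→d8:-→d9:-→d10:-→d11:-→d12:-→d13:-→d14:-→d15:-→d16:H3→d17:-→d18:-→d19:-→d20:H4  best=H4
  ? 148.0.0.170  path d0:-→d1:-→d2:-→d3:-→d4:-→d5:-→d6:-→d7:H4→d8:H4  best=H4
  ? 148.0.2.79  path d0:-→d1:-→d2:-→d3:-→d4:-→d5:-→d6:-→d7:H4→d8:H4  best=H4
  + 232.102.16.0/22 (H4) depth=22
  + 0.242.0.0/16 (H1) depth=16
  + 0.0.0.0/0 (H3) depth=0
  ? 232.102.16.25  path d0:H3→d1:-→d2:-→d3:-→d4:-→d5:-→d6:-→d7:-→d8:-→d9:-→d10:-→d11:-→d12:-→d13:-→d14:-→d15:-→d16:H3→d17:-→d18:-→d19:-→d20:H4→d21:-→d22:H4  best=H4
  ? 148.0.0.0  path d0:H3→d1:-→d2:-→d3:-→d4:-→d5:-→d6:-→d7:H4→d8:H4  best=H4
  ? 17.5.180.81  path d0:H3→d1:-→d2:-→d3:-→d4:-→d5:-→d6:-→d7:-→d8:-→d9:-→d10:-→d11:-→d12:-→d13:-→d14:-→d15:-→d16:-→d17:-→d18:-→d19:-→d20:-→d21:-→d22:-→d23:-→d24:-→d25:-→d26:-→d27:-→d28:H1  best=H1
  + 148.134.19.201/32 (H3) depth=32
  + 148.134.19.192/28 (H0) depth=28
  ? 126.193.157.119  path d0:H3→d1:-  best=H3
  + 148.134.19.192/28 (H0) depth=28
  ? 26.214.188.127  path d0:H3→d1:-→d2:-→d3:-→d4:-  best=H3
  + 0.240.0.0/14 (H4) depth=14
  + 17.5.180.80/28 (H1) depth=28
  + 0.0.0.0/0 (H1) depth=0
  ? 148.134.19.201  path d0:H1→d1:-→d2:-→d3:-→d4:-→d5:-→d6:-→d7:H4→d8:H4→d9:-→d10:-→d11:-→d12:-→d13:-→d14:-→d15:-→d16:-→d17:-→d18:-→d19:-→d20:-→d21:-→d22:-→d23:-→d24:-→d25:-→d26:-→d27:-→d28:H0→d29:-→d30:-→d31:-→d32:H3  best=H3
  ? 148.0.16.141  path d0:H1→d1:-→d2:-→d3:-→d4:-→d5:-→d6:-→d7:H4→d8:H4  best=H4
  ? 157.87.31.205  path d0:H1→d1:-→d2:-→d3:-→d4:-  best=H1

== LOOKUPS ==
["H4","H4","H4","H4","H4","H4","H1","H3","H3","H3","H4","H1"]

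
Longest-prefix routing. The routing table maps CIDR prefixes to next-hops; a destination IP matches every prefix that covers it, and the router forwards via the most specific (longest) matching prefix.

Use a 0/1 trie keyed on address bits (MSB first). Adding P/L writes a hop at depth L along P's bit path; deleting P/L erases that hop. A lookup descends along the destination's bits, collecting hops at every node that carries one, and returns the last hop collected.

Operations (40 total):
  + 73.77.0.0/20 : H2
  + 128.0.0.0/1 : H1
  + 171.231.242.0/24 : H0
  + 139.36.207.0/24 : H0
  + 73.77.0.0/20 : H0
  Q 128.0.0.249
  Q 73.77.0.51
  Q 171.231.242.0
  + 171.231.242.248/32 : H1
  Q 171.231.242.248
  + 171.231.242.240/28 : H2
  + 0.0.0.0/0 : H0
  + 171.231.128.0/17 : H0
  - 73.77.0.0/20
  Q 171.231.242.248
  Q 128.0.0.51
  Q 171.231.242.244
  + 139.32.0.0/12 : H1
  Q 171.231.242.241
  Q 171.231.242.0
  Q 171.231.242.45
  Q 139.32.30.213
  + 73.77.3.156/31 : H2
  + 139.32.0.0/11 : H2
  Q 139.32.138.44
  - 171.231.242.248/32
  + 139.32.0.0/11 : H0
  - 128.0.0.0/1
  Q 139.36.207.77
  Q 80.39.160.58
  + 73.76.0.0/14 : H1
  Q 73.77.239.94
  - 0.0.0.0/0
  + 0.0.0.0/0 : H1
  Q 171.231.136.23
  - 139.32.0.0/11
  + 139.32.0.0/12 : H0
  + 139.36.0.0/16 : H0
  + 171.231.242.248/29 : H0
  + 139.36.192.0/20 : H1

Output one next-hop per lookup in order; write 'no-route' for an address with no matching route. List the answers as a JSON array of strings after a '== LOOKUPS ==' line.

Trace:
  + 73.77.0.0/20 (H2) depth=20
  + 128.0.0.0/1 (H1) depth=1
  + 171.231.242.0/24 (H0) depth=24
  + 139.36.207.0/24 (H0) depth=24
  + 73.77.0.0/20 (H0) depth=20
  lookup 128.0.0.249: bits 1000 walk d0:-→d1:H1→d2:-→d3:-→d4:- -> H1
  lookup 73.77.0.51: bits 01001001010011010000 walk d0:-→d1:-→d2:-→d3:-→d4:-→d5:-→d6:-→d7:-→d8:-→d9:-→d10:-→d11:-→d12:-→d13:-→d14:-→d15:-→d16:-→d17:-→d18:-→d19:-→d20:H0 -> H0
  lookup 171.231.242.0: bits 101010111110011111110010 walk d0:-→d1:H1→d2:-→d3:-→d4:-→d5:-→d6:-→d7:-→d8:-→d9:-→d10:-→d11:-→d12:-→d13:-→d14:-→d15:-→d16:-→d17:-→d18:-→d19:-→d20:-→d21:-→d22:-→d23:-→d24:H0 -> H0
  + 171.231.242.248/32 (H1) depth=32
  lookup 171.231.242.248: bits 10101011111001111111001011111000 walk d0:-→d1:H1→d2:-→d3:-→d4:-→d5:-→d6:-→d7:-→d8:-→d9:-→d10:-→d11:-→d12:-→d13:-→d14:-→d15:-→d16:-→d17:-→d18:-→d19:-→d20:-→d21:-→d22:-→d23:-→d24:H0→d25:-→d26:-→d27:-→d28:-→d29:-→d30:-→d31:-→d32:H1 -> H1
  + 171.231.242.240/28 (H2) depth=28
  + 0.0.0.0/0 (H0) depth=0
  + 171.231.128.0/17 (H0) depth=17
  del 73.77.0.0/20 (clear depth 20)
  lookup 171.231.242.248: bits 10101011111001111111001011111000 walk d0:H0→d1:H1→d2:-→d3:-→d4:-→d5:-→d6:-→d7:-→d8:-→d9:-→d10:-→d11:-→d12:-→d13:-→d14:-→d15:-→d16:-→d17:H0→d18:-→d19:-→d20:-→d21:-→d22:-→d23:-→d24:H0→d25:-→d26:-→d27:-→d28:H2→d29:-→d30:-→d31:-→d32:H1 -> H1
  lookup 128.0.0.51: bits 1000 walk d0:H0→d1:H1→d2:-→d3:-→d4:- -> H1
  lookup 171.231.242.244: bits 1010101111100111111100101111 walk d0:H0→d1:H1→d2:-→d3:-→d4:-→d5:-→d6:-→d7:-→d8:-→d9:-→d10:-→d11:-→d12:-→d13:-→d14:-→d15:-→d16:-→d17:H0→d18:-→d19:-→d20:-→d21:-→d22:-→d23:-→d24:H0→d25:-→d26:-→d27:-→d28:H2 -> H2
  + 139.32.0.0/12 (H1) depth=12
  lookup 171.231.242.241: bits 1010101111100111111100101111 walk d0:H0→d1:H1→d2:-→d3:-→d4:-→d5:-→d6:-→d7:-→d8:-→d9:-→d10:-→d11:-→d12:-→d13:-→d14:-→d15:-→d16:-→d17:H0→d18:-→d19:-→d20:-→d21:-→d22:-→d23:-→d24:H0→d25:-→d26:-→d27:-→d28:H2 -> H2
  lookup 171.231.242.0: bits 101010111110011111110010 walk d0:H0→d1:H1→d2:-→d3:-→d4:-→d5:-→d6:-→d7:-→d8:-→d9:-→d10:-→d11:-→d12:-→d13:-→d14:-→d15:-→d16:-→d17:H0→d18:-→d19:-→d20:-→d21:-→d22:-→d23:-→d24:H0 -> H0
  lookup 171.231.242.45: bits 101010111110011111110010 walk d0:H0→d1:H1→d2:-→d3:-→d4:-→d5:-→d6:-→d7:-→d8:-→d9:-→d10:-→d11:-→d12:-→d13:-→d14:-→d15:-→d16:-→d17:H0→d18:-→d19:-→d20:-→d21:-→d22:-→d23:-→d24:H0 -> H0
  lookup 139.32.30.213: bits 1000101100100 walk d0:H0→d1:H1→d2:-→d3:-→d4:-→d5:-→d6:-→d7:-→d8:-→d9:-→d10:-→d11:-→d12:H1→d13:- -> H1
  + 73.77.3.156/31 (H2) depth=31
  + 139.32.0.0/11 (H2) depth=11
  lookup 139.32.138.44: bits 1000101100100 walk d0:H0→d1:H1→d2:-→d3:-→d4:-→d5:-→d6:-→d7:-→d8:-→d9:-→d10:-→d11:H2→d12:H1→d13:- -> H1
  del 171.231.242.248/32 (clear depth 32)
  + 139.32.0.0/11 (H0) depth=11
  del 128.0.0.0/1 (clear depth 1)
  lookup 139.36.207.77: bits 100010110010010011001111 walk d0:H0→d1:-→d2:-→d3:-→d4:-→d5:-→d6:-→d7:-→d8:-→d9:-→d10:-→d11:H0→d12:H1→d13:-→d14:-→d15:-→d16:-→d17:-→d18:-→d19:-→d20:-→d21:-→d22:-→d23:-→d24:H0 -> H0
  lookup 80.39.160.58: bits 010 walk d0:H0→d1:-→d2:-→d3:- -> H0
  + 73.76.0.0/14 (H1) depth=14
  lookup 73.77.239.94: bits 0100100101001101 walk d0:H0→d1:-→d2:-→d3:-→d4:-→d5:-→d6:-→d7:-→d8:-→d9:-→d10:-→d11:-→d12:-→d13:-→d14:H1→d15:-→d16:- -> H1
  del 0.0.0.0/0 (clear depth 0)
  + 0.0.0.0/0 (H1) depth=0
  lookup 171.231.136.23: bits 10101011111001111 walk d0:H1→d1:-→d2:-→d3:-→d4:-→d5:-→d6:-→d7:-→d8:-→d9:-→d10:-→d11:-→d12:-→d13:-→d14:-→d15:-→d16:-→d17:H0 -> H0
  del 139.32.0.0/11 (clear depth 11)
  + 139.32.0.0/12 (H0) depth=12
  + 139.36.0.0/16 (H0) depth=16
  + 171.231.242.248/29 (H0) depth=29
  + 139.36.192.0/20 (H1) depth=20

== LOOKUPS ==
["H1","H0","H0","H1","H1","H1","H2","H2","H0","H0","H1","H1","H0","H0","H1","H0"]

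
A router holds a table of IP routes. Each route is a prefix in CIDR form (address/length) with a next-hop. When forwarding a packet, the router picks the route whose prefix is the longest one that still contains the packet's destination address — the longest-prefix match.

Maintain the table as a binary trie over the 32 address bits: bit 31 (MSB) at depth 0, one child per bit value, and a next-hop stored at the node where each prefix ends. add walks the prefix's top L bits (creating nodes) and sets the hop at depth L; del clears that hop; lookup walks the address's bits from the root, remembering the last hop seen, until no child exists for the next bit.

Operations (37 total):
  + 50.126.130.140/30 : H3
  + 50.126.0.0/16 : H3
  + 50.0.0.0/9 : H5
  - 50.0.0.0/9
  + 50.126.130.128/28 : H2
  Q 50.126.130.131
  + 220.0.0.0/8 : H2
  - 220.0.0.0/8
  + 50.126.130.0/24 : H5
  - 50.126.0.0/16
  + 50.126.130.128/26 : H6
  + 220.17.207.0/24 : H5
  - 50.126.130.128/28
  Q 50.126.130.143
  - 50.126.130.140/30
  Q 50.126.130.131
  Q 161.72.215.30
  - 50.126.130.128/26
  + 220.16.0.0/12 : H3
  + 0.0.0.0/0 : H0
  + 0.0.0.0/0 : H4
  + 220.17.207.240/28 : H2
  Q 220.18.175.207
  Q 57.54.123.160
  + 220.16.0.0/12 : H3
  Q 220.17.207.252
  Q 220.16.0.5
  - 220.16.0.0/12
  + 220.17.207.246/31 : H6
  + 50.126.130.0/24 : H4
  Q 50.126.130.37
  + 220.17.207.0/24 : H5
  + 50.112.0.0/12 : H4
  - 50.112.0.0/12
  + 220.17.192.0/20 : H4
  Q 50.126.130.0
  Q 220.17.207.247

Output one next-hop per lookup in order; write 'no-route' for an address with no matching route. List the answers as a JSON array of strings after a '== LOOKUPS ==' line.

Apply in order:
  + 50.126.130.140/30 (H3) depth=30
  + 50.126.0.0/16 (H3) depth=16
  + 50.0.0.0/9 (H5) depth=9
  - 50.0.0.0/9 clear@9
  + 50.126.130.128/28 (H2) depth=28
  Q 50.126.130.131: descend 0011001001111110100000101000 ; hops seen [H3,H2] ; pick H2
  + 220.0.0.0/8 (H2) depth=8
  - 220.0.0.0/8 clear@8
  + 50.126.130.0/24 (H5) depth=24
  - 50.126.0.0/16 clear@16
  + 50.126.130.128/26 (H6) depth=26
  + 220.17.207.0/24 (H5) depth=24
  - 50.126.130.128/28 clear@28
  Q 50.126.130.143: descend 001100100111111010000010100011 ; hops seen [H5,H6,H3] ; pick H3
  - 50.126.130.140/30 clear@30
  Q 50.126.130.131: descend 0011001001111110100000101000 ; hops seen [H5,H6] ; pick H6
  Q 161.72.215.30: descend 1 ; hops seen [∅] ; pick no-route
  - 50.126.130.128/26 clear@26
  + 220.16.0.0/12 (H3) depth=12
  + 0.0.0.0/0 (H0) depth=0
  + 0.0.0.0/0 (H4) depth=0
  + 220.17.207.240/28 (H2) depth=28
  Q 220.18.175.207: descend 11011100000100 ; hops seen [H4,H3] ; pick H3
  Q 57.54.123.160: descend 0011 ; hops seen [H4] ; pick H4
  + 220.16.0.0/12 (H3) depth=12
  Q 220.17.207.252: descend 1101110000010001110011111111 ; hops seen [H4,H3,H5,H2] ; pick H2
  Q 220.16.0.5: descend 110111000001000 ; hops seen [H4,H3] ; pick H3
  - 220.16.0.0/12 clear@12
  + 220.17.207.246/31 (H6) depth=31
  + 50.126.130.0/24 (H4) depth=24
  Q 50.126.130.37: descend 001100100111111010000010 ; hops seen [H4,H4] ; pick H4
  + 220.17.207.0/24 (H5) depth=24
  + 50.112.0.0/12 (H4) depth=12
  - 50.112.0.0/12 clear@12
  + 220.17.192.0/20 (H4) depth=20
  Q 50.126.130.0: descend 001100100111111010000010 ; hops seen [H4,H4] ; pick H4
  Q 220.17.207.247: descend 1101110000010001110011111111011 ; hops seen [H4,H4,H5,H2,H6] ; pick H6

== LOOKUPS ==
["H2","H3","H6","no-route","H3","H4","H2","H3","H4","H4","H6"]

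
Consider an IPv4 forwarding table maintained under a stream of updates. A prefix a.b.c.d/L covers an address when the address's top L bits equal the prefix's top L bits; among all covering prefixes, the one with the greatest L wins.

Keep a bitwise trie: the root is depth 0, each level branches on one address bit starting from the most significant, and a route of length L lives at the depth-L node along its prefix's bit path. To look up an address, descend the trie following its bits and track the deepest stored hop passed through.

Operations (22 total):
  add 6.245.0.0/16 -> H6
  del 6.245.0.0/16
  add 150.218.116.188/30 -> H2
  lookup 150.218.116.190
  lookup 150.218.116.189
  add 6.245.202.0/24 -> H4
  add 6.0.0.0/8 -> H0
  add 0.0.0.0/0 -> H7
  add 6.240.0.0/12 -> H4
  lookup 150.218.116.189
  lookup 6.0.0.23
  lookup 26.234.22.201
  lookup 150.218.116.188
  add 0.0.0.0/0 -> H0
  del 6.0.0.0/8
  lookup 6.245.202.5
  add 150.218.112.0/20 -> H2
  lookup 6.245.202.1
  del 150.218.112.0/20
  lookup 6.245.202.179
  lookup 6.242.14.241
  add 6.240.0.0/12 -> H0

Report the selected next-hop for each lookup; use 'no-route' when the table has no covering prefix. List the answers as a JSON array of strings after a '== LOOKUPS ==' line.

Trace:
  add 6.245.0.0/16 -> H6 at depth 16
  del 6.245.0.0/16 (clear depth 16)
  add 150.218.116.188/30 -> H2 at depth 30
  Q 150.218.116.190: descend 100101101101101001110100101111 ; hops seen [H2] ; pick H2
  Q 150.218.116.189: descend 100101101101101001110100101111 ; hops seen [H2] ; pick H2
  add 6.245.202.0/24 -> H4 at depth 24
  add 6.0.0.0/8 -> H0 at depth 8
  add 0.0.0.0/0 -> H7 at depth 0
  add 6.240.0.0/12 -> H4 at depth 12
  Q 150.218.116.189: descend 100101101101101001110100101111 ; hops seen [H7,H2] ; pick H2
  Q 6.0.0.23: descend 00000110 ; hops seen [H7,H0] ; pick H0
  Q 26.234.22.201: descend 000 ; hops seen [H7] ; pick H7
  Q 150.218.116.188: descend 100101101101101001110100101111 ; hops seen [H7,H2] ; pick H2
  add 0.0.0.0/0 -> H0 at depth 0
  del 6.0.0.0/8 (clear depth 8)
  Q 6.245.202.5: descend 000001101111010111001010 ; hops seen [H0,H4,H4] ; pick H4
  add 150.218.112.0/20 -> H2 at depth 20
  Q 6.245.202.1: descend 000001101111010111001010 ; hops seen [H0,H4,H4] ; pick H4
  del 150.218.112.0/20 (clear depth 20)
  Q 6.245.202.179: descend 000001101111010111001010 ; hops seen [H0,H4,H4] ; pick H4
  Q 6.242.14.241: descend 0000011011110 ; hops seen [H0,H4] ; pick H4
  add 6.240.0.0/12 -> H0 at depth 12

== LOOKUPS ==
["H2","H2","H2","H0","H7","H2","H4","H4","H4","H4"]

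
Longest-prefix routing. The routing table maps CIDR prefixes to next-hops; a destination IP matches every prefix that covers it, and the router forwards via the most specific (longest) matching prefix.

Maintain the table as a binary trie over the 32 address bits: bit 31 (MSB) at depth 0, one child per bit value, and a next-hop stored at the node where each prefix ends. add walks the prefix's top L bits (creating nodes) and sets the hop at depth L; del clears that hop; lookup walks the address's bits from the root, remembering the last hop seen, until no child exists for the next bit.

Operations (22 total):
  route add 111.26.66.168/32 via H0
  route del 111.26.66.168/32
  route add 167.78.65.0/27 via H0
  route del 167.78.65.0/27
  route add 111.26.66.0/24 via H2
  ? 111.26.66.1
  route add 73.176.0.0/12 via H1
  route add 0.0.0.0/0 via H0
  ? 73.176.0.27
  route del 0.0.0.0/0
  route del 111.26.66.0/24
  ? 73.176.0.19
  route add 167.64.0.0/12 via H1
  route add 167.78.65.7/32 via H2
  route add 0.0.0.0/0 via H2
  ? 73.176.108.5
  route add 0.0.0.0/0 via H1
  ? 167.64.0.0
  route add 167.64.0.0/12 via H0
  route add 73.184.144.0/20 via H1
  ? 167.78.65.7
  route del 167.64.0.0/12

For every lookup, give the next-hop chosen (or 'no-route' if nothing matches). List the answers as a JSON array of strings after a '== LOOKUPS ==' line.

Process each operation:
  add 111.26.66.168/32 -> H0 at depth 32
  del 111.26.66.168/32 (clear depth 32)
  add 167.78.65.0/27 -> H0 at depth 27
  del 167.78.65.0/27 (clear depth 27)
  add 111.26.66.0/24 -> H2 at depth 24
  Q 111.26.66.1: descend 011011110001101001000010 ; hops seen [H2] ; pick H2
  add 73.176.0.0/12 -> H1 at depth 12
  add 0.0.0.0/0 -> H0 at depth 0
  Q 73.176.0.27: descend 010010011011 ; hops seen [H0,H1] ; pick H1
  del 0.0.0.0/0 (clear depth 0)
  del 111.26.66.0/24 (clear depth 24)
  Q 73.176.0.19: descend 010010011011 ; hops seen [H1] ; pick H1
  add 167.64.0.0/12 -> H1 at depth 12
  add 167.78.65.7/32 -> H2 at depth 32
  add 0.0.0.0/0 -> H2 at depth 0
  Q 73.176.108.5: descend 010010011011 ; hops seen [H2,H1] ; pick H1
  add 0.0.0.0/0 -> H1 at depth 0
  Q 167.64.0.0: descend 101001110100 ; hops seen [H1,H1] ; pick H1
  add 167.64.0.0/12 -> H0 at depth 12
  add 73.184.144.0/20 -> H1 at depth 20
  Q 167.78.65.7: descend 10100111010011100100000100000111 ; hops seen [H1,H0,H2] ; pick H2
  del 167.64.0.0/12 (clear depth 12)

== LOOKUPS ==
["H2","H1","H1","H1","H1","H2"]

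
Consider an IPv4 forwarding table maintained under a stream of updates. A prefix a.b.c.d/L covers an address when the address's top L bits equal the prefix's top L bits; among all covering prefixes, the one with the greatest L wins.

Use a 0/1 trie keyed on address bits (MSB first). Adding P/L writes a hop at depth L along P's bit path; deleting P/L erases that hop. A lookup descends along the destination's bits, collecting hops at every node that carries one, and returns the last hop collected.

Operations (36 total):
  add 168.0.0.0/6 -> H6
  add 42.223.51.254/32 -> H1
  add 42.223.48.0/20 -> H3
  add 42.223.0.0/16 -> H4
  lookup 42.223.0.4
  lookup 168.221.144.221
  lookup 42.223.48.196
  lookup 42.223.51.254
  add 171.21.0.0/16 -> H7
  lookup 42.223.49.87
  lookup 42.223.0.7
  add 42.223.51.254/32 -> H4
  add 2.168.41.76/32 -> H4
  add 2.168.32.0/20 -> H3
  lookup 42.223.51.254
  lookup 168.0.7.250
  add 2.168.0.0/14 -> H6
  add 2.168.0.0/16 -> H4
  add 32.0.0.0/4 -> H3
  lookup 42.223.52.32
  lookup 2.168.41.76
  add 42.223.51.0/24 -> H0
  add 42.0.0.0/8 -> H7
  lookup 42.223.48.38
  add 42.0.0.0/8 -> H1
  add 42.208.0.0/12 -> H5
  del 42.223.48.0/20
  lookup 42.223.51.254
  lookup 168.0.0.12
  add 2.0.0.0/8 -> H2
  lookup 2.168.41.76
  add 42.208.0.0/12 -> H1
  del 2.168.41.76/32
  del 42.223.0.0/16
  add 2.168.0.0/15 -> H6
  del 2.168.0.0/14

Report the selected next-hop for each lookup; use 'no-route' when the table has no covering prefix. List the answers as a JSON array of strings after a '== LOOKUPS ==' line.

Trace:
  + 168.0.0.0/6 (H6) depth=6
  + 42.223.51.254/32 (H1) depth=32
  + 42.223.48.0/20 (H3) depth=20
  + 42.223.0.0/16 (H4) depth=16
  lookup 42.223.0.4: bits 001010101101111100 walk d0:-→d1:-→d2:-→d3:-→d4:-→d5:-→d6:-→d7:-→d8:-→d9:-→d10:-→d11:-→d12:-→d13:-→d14:-→d15:-→d16:H4→d17:-→d18:- -> H4
  lookup 168.221.144.221: bits 101010 walk d0:-→d1:-→d2:-→d3:-→d4:-→d5:-→d6:H6 -> H6
  lookup 42.223.48.196: bits 0010101011011111001100 walk d0:-→d1:-→d2:-→d3:-→d4:-→d5:-→d6:-→d7:-→d8:-→d9:-→d10:-→d11:-→d12:-→d13:-→d14:-→d15:-→d16:H4→d17:-→d18:-→d19:-→d20:H3→d21:-→d22:- -> H3
  lookup 42.223.51.254: bits 00101010110111110011001111111110 walk d0:-→d1:-→d2:-→d3:-→d4:-→d5:-→d6:-→d7:-→d8:-→d9:-→d10:-→d11:-→d12:-→d13:-→d14:-→d15:-→d16:H4→d17:-→d18:-→d19:-→d20:H3→d21:-→d22:-→d23:-→d24:-→d25:-→d26:-→d27:-→d28:-→d29:-→d30:-→d31:-→d32:H1 -> H1
  + 171.21.0.0/16 (H7) depth=16
  lookup 42.223.49.87: bits 0010101011011111001100 walk d0:-→d1:-→d2:-→d3:-→d4:-→d5:-→d6:-→d7:-→d8:-→d9:-→d10:-→d11:-→d12:-→d13:-→d14:-→d15:-→d16:H4→d17:-→d18:-→d19:-→d20:H3→d21:-→d22:- -> H3
  lookup 42.223.0.7: bits 001010101101111100 walk d0:-→d1:-→d2:-→d3:-→d4:-→d5:-→d6:-→d7:-→d8:-→d9:-→d10:-→d11:-→d12:-→d13:-→d14:-→d15:-→d16:H4→d17:-→d18:- -> H4
  + 42.223.51.254/32 (H4) depth=32
  + 2.168.41.76/32 (H4) depth=32
  + 2.168.32.0/20 (H3) depth=20
  lookup 42.223.51.254: bits 00101010110111110011001111111110 walk d0:-→d1:-→d2:-→d3:-→d4:-→d5:-→d6:-→d7:-→d8:-→d9:-→d10:-→d11:-→d12:-→d13:-→d14:-→d15:-→d16:H4→d17:-→d18:-→d19:-→d20:H3→d21:-→d22:-→d23:-→d24:-→d25:-→d26:-→d27:-→d28:-→d29:-→d30:-→d31:-→d32:H4 -> H4
  lookup 168.0.7.250: bits 101010 walk d0:-→d1:-→d2:-→d3:-→d4:-→d5:-→d6:H6 -> H6
  + 2.168.0.0/14 (H6) depth=14
  + 2.168.0.0/16 (H4) depth=16
  + 32.0.0.0/4 (H3) depth=4
  lookup 42.223.52.32: bits 001010101101111100110 walk d0:-→d1:-→d2:-→d3:-→d4:H3→d5:-→d6:-→d7:-→d8:-→d9:-→d10:-→d11:-→d12:-→d13:-→d14:-→d15:-→d16:H4→d17:-→d18:-→d19:-→d20:H3→d21:- -> H3
  lookup 2.168.41.76: bits 00000010101010000010100101001100 walk d0:-→d1:-→d2:-→d3:-→d4:-→d5:-→d6:-→d7:-→d8:-→d9:-→d10:-→d11:-→d12:-→d13:-→d14:H6→d15:-→d16:H4→d17:-→d18:-→d19:-→d20:H3→d21:-→d22:-→d23:-→d24:-→d25:-→d26:-→d27:-→d28:-→d29:-→d30:-→d31:-→d32:H4 -> H4
  + 42.223.51.0/24 (H0) depth=24
  + 42.0.0.0/8 (H7) depth=8
  lookup 42.223.48.38: bits 0010101011011111001100 walk d0:-→d1:-→d2:-→d3:-→d4:H3→d5:-→d6:-→d7:-→d8:H7→d9:-→d10:-→d11:-→d12:-→d13:-→d14:-→d15:-→d16:H4→d17:-→d18:-→d19:-→d20:H3→d21:-→d22:- -> H3
  + 42.0.0.0/8 (H1) depth=8
  + 42.208.0.0/12 (H5) depth=12
  del 42.223.48.0/20 (clear depth 20)
  lookup 42.223.51.254: bits 00101010110111110011001111111110 walk d0:-→d1:-→d2:-→d3:-→d4:H3→d5:-→d6:-→d7:-→d8:H1→d9:-→d10:-→d11:-→d12:H5→d13:-→d14:-→d15:-→d16:H4→d17:-→d18:-→d19:-→d20:-→d21:-→d22:-→d23:-→d24:H0→d25:-→d26:-→d27:-→d28:-→d29:-→d30:-→d31:-→d32:H4 -> H4
  lookup 168.0.0.12: bits 101010 walk d0:-→d1:-→d2:-→d3:-→d4:-→d5:-→d6:H6 -> H6
  + 2.0.0.0/8 (H2) depth=8
  lookup 2.168.41.76: bits 00000010101010000010100101001100 walk d0:-→d1:-→d2:-→d3:-→d4:-→d5:-→d6:-→d7:-→d8:H2→d9:-→d10:-→d11:-→d12:-→d13:-→d14:H6→d15:-→d16:H4→d17:-→d18:-→d19:-→d20:H3→d21:-→d22:-→d23:-→d24:-→d25:-→d26:-→d27:-→d28:-→d29:-→d30:-→d31:-→d32:H4 -> H4
  + 42.208.0.0/12 (H1) depth=12
  del 2.168.41.76/32 (clear depth 32)
  del 42.223.0.0/16 (clear depth 16)
  + 2.168.0.0/15 (H6) depth=15
  del 2.168.0.0/14 (clear depth 14)

== LOOKUPS ==
["H4","H6","H3","H1","H3","H4","H4","H6","H3","H4","H3","H4","H6","H4"]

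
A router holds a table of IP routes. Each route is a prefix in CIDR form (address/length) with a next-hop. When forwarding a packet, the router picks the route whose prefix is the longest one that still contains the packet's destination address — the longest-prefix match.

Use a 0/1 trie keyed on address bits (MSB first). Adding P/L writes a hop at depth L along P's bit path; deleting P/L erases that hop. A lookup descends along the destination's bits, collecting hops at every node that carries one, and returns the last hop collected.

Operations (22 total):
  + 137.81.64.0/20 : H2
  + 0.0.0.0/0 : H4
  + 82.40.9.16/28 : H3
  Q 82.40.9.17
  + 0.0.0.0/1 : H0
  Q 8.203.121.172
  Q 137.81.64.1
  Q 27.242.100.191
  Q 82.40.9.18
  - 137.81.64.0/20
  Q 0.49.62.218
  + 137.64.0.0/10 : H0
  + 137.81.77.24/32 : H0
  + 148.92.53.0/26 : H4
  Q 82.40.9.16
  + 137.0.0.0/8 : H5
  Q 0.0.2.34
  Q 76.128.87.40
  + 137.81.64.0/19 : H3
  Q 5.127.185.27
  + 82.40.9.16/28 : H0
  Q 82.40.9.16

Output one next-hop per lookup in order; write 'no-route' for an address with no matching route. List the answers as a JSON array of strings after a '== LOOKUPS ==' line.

Process each operation:
  add 137.81.64.0/20 -> H2 at depth 20
  add 0.0.0.0/0 -> H4 at depth 0
  add 82.40.9.16/28 -> H3 at depth 28
  Q 82.40.9.17: descend 0101001000101000000010010001 ; hops seen [H4,H3] ; pick H3
  add 0.0.0.0/1 -> H0 at depth 1
  Q 8.203.121.172: descend 0 ; hops seen [H4,H0] ; pick H0
  Q 137.81.64.1: descend 10001001010100010100 ; hops seen [H4,H2] ; pick H2
  Q 27.242.100.191: descend 0 ; hops seen [H4,H0] ; pick H0
  Q 82.40.9.18: descend 0101001000101000000010010001 ; hops seen [H4,H0,H3] ; pick H3
  - 137.81.64.0/20 clear@20
  Q 0.49.62.218: descend 0 ; hops seen [H4,H0] ; pick H0
  add 137.64.0.0/10 -> H0 at depth 10
  add 137.81.77.24/32 -> H0 at depth 32
  add 148.92.53.0/26 -> H4 at depth 26
  Q 82.40.9.16: descend 0101001000101000000010010001 ; hops seen [H4,H0,H3] ; pick H3
  add 137.0.0.0/8 -> H5 at depth 8
  Q 0.0.2.34: descend 0 ; hops seen [H4,H0] ; pick H0
  Q 76.128.87.40: descend 010 ; hops seen [H4,H0] ; pick H0
  add 137.81.64.0/19 -> H3 at depth 19
  Q 5.127.185.27: descend 0 ; hops seen [H4,H0] ; pick H0
  add 82.40.9.16/28 -> H0 at depth 28
  Q 82.40.9.16: descend 0101001000101000000010010001 ; hops seen [H4,H0,H0] ; pick H0

== LOOKUPS ==
["H3","H0","H2","H0","H3","H0","H3","H0","H0","H0","H0"]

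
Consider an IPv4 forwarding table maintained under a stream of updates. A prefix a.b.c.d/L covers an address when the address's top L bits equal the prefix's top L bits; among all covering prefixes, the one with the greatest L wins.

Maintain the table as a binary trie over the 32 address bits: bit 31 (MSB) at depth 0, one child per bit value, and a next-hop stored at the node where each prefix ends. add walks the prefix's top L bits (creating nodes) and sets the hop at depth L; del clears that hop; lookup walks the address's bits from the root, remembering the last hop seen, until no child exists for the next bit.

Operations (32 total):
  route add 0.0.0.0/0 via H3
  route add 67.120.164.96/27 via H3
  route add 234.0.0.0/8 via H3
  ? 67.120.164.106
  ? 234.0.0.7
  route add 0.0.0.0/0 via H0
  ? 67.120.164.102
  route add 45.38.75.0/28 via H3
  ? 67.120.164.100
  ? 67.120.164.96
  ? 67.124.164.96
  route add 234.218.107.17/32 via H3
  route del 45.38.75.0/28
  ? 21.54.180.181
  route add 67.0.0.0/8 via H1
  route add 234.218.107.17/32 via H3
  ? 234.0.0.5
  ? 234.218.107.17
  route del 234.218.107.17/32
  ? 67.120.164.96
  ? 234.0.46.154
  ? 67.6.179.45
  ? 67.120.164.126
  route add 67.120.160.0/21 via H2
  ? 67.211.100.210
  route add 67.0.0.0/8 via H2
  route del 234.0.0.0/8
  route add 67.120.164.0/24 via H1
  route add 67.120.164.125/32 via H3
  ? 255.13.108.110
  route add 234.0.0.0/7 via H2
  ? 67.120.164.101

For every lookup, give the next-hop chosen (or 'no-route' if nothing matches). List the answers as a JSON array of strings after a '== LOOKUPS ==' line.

Trace:
  + 0.0.0.0/0 (H3) depth=0
  + 67.120.164.96/27 (H3) depth=27
  + 234.0.0.0/8 (H3) depth=8
  lookup 67.120.164.106: bits 010000110111100010100100011 walk d0:H3→d1:-→d2:-→d3:-→d4:-→d5:-→d6:-→d7:-→d8:-→d9:-→d10:-→d11:-→d12:-→d13:-→d14:-→d15:-→d16:-→d17:-→d18:-→d19:-→d20:-→d21:-→d22:-→d23:-→d24:-→d25:-→d26:-→d27:H3 -> H3
  lookup 234.0.0.7: bits 11101010 walk d0:H3→d1:-→d2:-→d3:-→d4:-→d5:-→d6:-→d7:-→d8:H3 -> H3
  + 0.0.0.0/0 (H0) depth=0
  lookup 67.120.164.102: bits 010000110111100010100100011 walk d0:H0→d1:-→d2:-→d3:-→d4:-→d5:-→d6:-→d7:-→d8:-→d9:-→d10:-→d11:-→d12:-→d13:-→d14:-→d15:-→d16:-→d17:-→d18:-→d19:-→d20:-→d21:-→d22:-→d23:-→d24:-→d25:-→d26:-→d27:H3 -> H3
  + 45.38.75.0/28 (H3) depth=28
  lookup 67.120.164.100: bits 010000110111100010100100011 walk d0:H0→d1:-→d2:-→d3:-→d4:-→d5:-→d6:-→d7:-→d8:-→d9:-→d10:-→d11:-→d12:-→d13:-→d14:-→d15:-→d16:-→d17:-→d18:-→d19:-→d20:-→d21:-→d22:-→d23:-→d24:-→d25:-→d26:-→d27:H3 -> H3
  lookup 67.120.164.96: bits 010000110111100010100100011 walk d0:H0→d1:-→d2:-→d3:-→d4:-→d5:-→d6:-→d7:-→d8:-→d9:-→d10:-→d11:-→d12:-→d13:-→d14:-→d15:-→d16:-→d17:-→d18:-→d19:-→d20:-→d21:-→d22:-→d23:-→d24:-→d25:-→d26:-→d27:H3 -> H3
  lookup 67.124.164.96: bits 0100001101111 walk d0:H0→d1:-→d2:-→d3:-→d4:-→d5:-→d6:-→d7:-→d8:-→d9:-→d10:-→d11:-→d12:-→d13:- -> H0
  + 234.218.107.17/32 (H3) depth=32
  - 45.38.75.0/28 clear@28
  lookup 21.54.180.181: bits 00 walk d0:H0→d1:-→d2:- -> H0
  + 67.0.0.0/8 (H1) depth=8
  + 234.218.107.17/32 (H3) depth=32
  lookup 234.0.0.5: bits 11101010 walk d0:H0→d1:-→d2:-→d3:-→d4:-→d5:-→d6:-→d7:-→d8:H3 -> H3
  lookup 234.218.107.17: bits 11101010110110100110101100010001 walk d0:H0→d1:-→d2:-→d3:-→d4:-→d5:-→d6:-→d7:-→d8:H3→d9:-→d10:-→d11:-→d12:-→d13:-→d14:-→d15:-→d16:-→d17:-→d18:-→d19:-→d20:-→d21:-→d22:-→d23:-→d24:-→d25:-→d26:-→d27:-→d28:-→d29:-→d30:-→d31:-→d32:H3 -> H3
  - 234.218.107.17/32 clear@32
  lookup 67.120.164.96: bits 010000110111100010100100011 walk d0:H0→d1:-→d2:-→d3:-→d4:-→d5:-→d6:-→d7:-→d8:H1→d9:-→d10:-→d11:-→d12:-→d13:-→d14:-→d15:-→d16:-→d17:-→d18:-→d19:-→d20:-→d21:-→d22:-→d23:-→d24:-→d25:-→d26:-→d27:H3 -> H3
  lookup 234.0.46.154: bits 11101010 walk d0:H0→d1:-→d2:-→d3:-→d4:-→d5:-→d6:-→d7:-→d8:H3 -> H3
  lookup 67.6.179.45: bits 010000110 walk d0:H0→d1:-→d2:-→d3:-→d4:-→d5:-→d6:-→d7:-→d8:H1→d9:- -> H1
  lookup 67.120.164.126: bits 010000110111100010100100011 walk d0:H0→d1:-→d2:-→d3:-→d4:-→d5:-→d6:-→d7:-→d8:H1→d9:-→d10:-→d11:-→d12:-→d13:-→d14:-→d15:-→d16:-→d17:-→d18:-→d19:-→d20:-→d21:-→d22:-→d23:-→d24:-→d25:-→d26:-→d27:H3 -> H3
  + 67.120.160.0/21 (H2) depth=21
  lookup 67.211.100.210: bits 01000011 walk d0:H0→d1:-→d2:-→d3:-→d4:-→d5:-→d6:-→d7:-→d8:H1 -> H1
  + 67.0.0.0/8 (H2) depth=8
  - 234.0.0.0/8 clear@8
  + 67.120.164.0/24 (H1) depth=24
  + 67.120.164.125/32 (H3) depth=32
  lookup 255.13.108.110: bits 111 walk d0:H0→d1:-→d2:-→d3:- -> H0
  + 234.0.0.0/7 (H2) depth=7
  lookup 67.120.164.101: bits 010000110111100010100100011 walk d0:H0→d1:-→d2:-→d3:-→d4:-→d5:-→d6:-→d7:-→d8:H2→d9:-→d10:-→d11:-→d12:-→d13:-→d14:-→d15:-→d16:-→d17:-→d18:-→d19:-→d20:-→d21:H2→d22:-→d23:-→d24:H1→d25:-→d26:-→d27:H3 -> H3

== LOOKUPS ==
["H3","H3","H3","H3","H3","H0","H0","H3","H3","H3","H3","H1","H3","H1","H0","H3"]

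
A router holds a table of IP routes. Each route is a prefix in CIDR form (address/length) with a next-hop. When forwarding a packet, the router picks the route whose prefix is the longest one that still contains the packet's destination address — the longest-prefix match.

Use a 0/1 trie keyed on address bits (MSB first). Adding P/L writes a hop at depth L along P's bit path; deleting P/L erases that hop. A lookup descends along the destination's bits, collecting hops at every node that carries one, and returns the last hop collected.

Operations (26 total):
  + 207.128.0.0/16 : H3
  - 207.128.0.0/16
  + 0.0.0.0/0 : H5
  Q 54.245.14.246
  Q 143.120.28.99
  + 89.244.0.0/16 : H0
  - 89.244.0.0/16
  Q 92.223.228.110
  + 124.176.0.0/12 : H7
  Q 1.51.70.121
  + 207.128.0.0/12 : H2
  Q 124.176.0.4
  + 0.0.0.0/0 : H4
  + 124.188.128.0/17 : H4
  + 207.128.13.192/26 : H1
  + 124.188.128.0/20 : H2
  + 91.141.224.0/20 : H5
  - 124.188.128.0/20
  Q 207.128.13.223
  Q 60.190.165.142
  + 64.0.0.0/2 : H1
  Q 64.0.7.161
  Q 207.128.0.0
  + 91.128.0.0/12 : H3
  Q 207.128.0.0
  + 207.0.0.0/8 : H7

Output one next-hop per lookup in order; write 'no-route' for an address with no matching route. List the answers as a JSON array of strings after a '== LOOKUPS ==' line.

Apply in order:
  + 207.128.0.0/16 (H3) depth=16
  del 207.128.0.0/16 (clear depth 16)
  + 0.0.0.0/0 (H5) depth=0
  ? 54.245.14.246  path d0:H5  best=H5
  ? 143.120.28.99  path d0:H5→d1:-  best=H5
  + 89.244.0.0/16 (H0) depth=16
  del 89.244.0.0/16 (clear depth 16)
  ? 92.223.228.110  path d0:H5→d1:-→d2:-→d3:-→d4:-→d5:-  best=H5
  + 124.176.0.0/12 (H7) depth=12
  ? 1.51.70.121  path d0:H5→d1:-  best=H5
  + 207.128.0.0/12 (H2) depth=12
  ? 124.176.0.4  path d0:H5→d1:-→d2:-→d3:-→d4:-→d5:-→d6:-→d7:-→d8:-→d9:-→d10:-→d11:-→d12:H7  best=H7
  + 0.0.0.0/0 (H4) depth=0
  + 124.188.128.0/17 (H4) depth=17
  + 207.128.13.192/26 (H1) depth=26
  + 124.188.128.0/20 (H2) depth=20
  + 91.141.224.0/20 (H5) depth=20
  del 124.188.128.0/20 (clear depth 20)
  ? 207.128.13.223  path d0:H4→d1:-→d2:-→d3:-→d4:-→d5:-→d6:-→d7:-→d8:-→d9:-→d10:-→d11:-→d12:H2→d13:-→d14:-→d15:-→d16:-→d17:-→d18:-→d19:-→d20:-→d21:-→d22:-→d23:-→d24:-→d25:-→d26:H1  best=H1
  ? 60.190.165.142  path d0:H4→d1:-  best=H4
  + 64.0.0.0/2 (H1) depth=2
  ? 64.0.7.161  path d0:H4→d1:-→d2:H1→d3:-  best=H1
  ? 207.128.0.0  path d0:H4→d1:-→d2:-→d3:-→d4:-→d5:-→d6:-→d7:-→d8:-→d9:-→d10:-→d11:-→d12:H2→d13:-→d14:-→d15:-→d16:-→d17:-→d18:-→d19:-→d20:-  best=H2
  + 91.128.0.0/12 (H3) depth=12
  ? 207.128.0.0  path d0:H4→d1:-→d2:-→d3:-→d4:-→d5:-→d6:-→d7:-→d8:-→d9:-→d10:-→d11:-→d12:H2→d13:-→d14:-→d15:-→d16:-→d17:-→d18:-→d19:-→d20:-  best=H2
  + 207.0.0.0/8 (H7) depth=8

== LOOKUPS ==
["H5","H5","H5","H5","H7","H1","H4","H1","H2","H2"]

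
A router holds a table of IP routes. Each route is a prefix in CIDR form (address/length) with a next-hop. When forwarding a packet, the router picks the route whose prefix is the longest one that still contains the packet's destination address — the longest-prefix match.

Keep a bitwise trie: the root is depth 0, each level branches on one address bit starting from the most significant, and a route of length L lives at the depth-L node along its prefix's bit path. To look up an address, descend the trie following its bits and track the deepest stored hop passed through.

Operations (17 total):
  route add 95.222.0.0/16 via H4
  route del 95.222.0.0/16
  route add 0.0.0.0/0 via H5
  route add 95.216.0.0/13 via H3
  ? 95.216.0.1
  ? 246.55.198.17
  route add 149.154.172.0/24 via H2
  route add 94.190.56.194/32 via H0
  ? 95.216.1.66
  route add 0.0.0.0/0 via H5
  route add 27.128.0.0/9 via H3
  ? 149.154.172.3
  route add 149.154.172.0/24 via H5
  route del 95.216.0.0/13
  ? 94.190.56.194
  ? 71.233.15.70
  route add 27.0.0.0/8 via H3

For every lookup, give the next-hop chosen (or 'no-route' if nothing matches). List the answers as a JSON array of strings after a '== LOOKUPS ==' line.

Trace:
  add 95.222.0.0/16 -> H4 at depth 16
  del 95.222.0.0/16 (clear depth 16)
  add 0.0.0.0/0 -> H5 at depth 0
  add 95.216.0.0/13 -> H3 at depth 13
  lookup 95.216.0.1: bits 0101111111011 walk d0:H5→d1:-→d2:-→d3:-→d4:-→d5:-→d6:-→d7:-→d8:-→d9:-→d10:-→d11:-→d12:-→d13:H3 -> H3
  lookup 246.55.198.17: bits ε walk d0:H5 -> H5
  add 149.154.172.0/24 -> H2 at depth 24
  add 94.190.56.194/32 -> H0 at depth 32
  lookup 95.216.1.66: bits 0101111111011 walk d0:H5→d1:-→d2:-→d3:-→d4:-→d5:-→d6:-→d7:-→d8:-→d9:-→d10:-→d11:-→d12:-→d13:H3 -> H3
  add 0.0.0.0/0 -> H5 at depth 0
  add 27.128.0.0/9 -> H3 at depth 9
  lookup 149.154.172.3: bits 100101011001101010101100 walk d0:H5→d1:-→d2:-→d3:-→d4:-→d5:-→d6:-→d7:-→d8:-→d9:-→d10:-→d11:-→d12:-→d13:-→d14:-→d15:-→d16:-→d17:-→d18:-→d19:-→d20:-→d21:-→d22:-→d23:-→d24:H2 -> H2
  add 149.154.172.0/24 -> H5 at depth 24
  del 95.216.0.0/13 (clear depth 13)
  lookup 94.190.56.194: bits 01011110101111100011100011000010 walk d0:H5→d1:-→d2:-→d3:-→d4:-→d5:-→d6:-→d7:-→d8:-→d9:-→d10:-→d11:-→d12:-→d13:-→d14:-→d15:-→d16:-→d17:-→d18:-→d19:-→d20:-→d21:-→d22:-→d23:-→d24:-→d25:-→d26:-→d27:-→d28:-→d29:-→d30:-→d31:-→d32:H0 -> H0
  lookup 71.233.15.70: bits 010 walk d0:H5→d1:-→d2:-→d3:- -> H5
  add 27.0.0.0/8 -> H3 at depth 8

== LOOKUPS ==
["H3","H5","H3","H2","H0","H5"]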